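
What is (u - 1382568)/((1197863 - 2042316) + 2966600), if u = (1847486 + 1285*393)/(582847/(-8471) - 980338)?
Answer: -11482283176934821/17624486106318615 ≈ -0.65150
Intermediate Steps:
u = -19927951261/8305026045 (u = (1847486 + 505005)/(582847*(-1/8471) - 980338) = 2352491/(-582847/8471 - 980338) = 2352491/(-8305026045/8471) = 2352491*(-8471/8305026045) = -19927951261/8305026045 ≈ -2.3995)
(u - 1382568)/((1197863 - 2042316) + 2966600) = (-19927951261/8305026045 - 1382568)/((1197863 - 2042316) + 2966600) = -11482283176934821/(8305026045*(-844453 + 2966600)) = -11482283176934821/8305026045/2122147 = -11482283176934821/8305026045*1/2122147 = -11482283176934821/17624486106318615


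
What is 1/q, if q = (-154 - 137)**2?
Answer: 1/84681 ≈ 1.1809e-5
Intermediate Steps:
q = 84681 (q = (-291)**2 = 84681)
1/q = 1/84681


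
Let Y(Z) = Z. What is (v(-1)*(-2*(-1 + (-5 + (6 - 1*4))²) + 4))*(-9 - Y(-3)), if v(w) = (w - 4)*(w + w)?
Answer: 720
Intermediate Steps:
v(w) = 2*w*(-4 + w) (v(w) = (-4 + w)*(2*w) = 2*w*(-4 + w))
(v(-1)*(-2*(-1 + (-5 + (6 - 1*4))²) + 4))*(-9 - Y(-3)) = ((2*(-1)*(-4 - 1))*(-2*(-1 + (-5 + (6 - 1*4))²) + 4))*(-9 - 1*(-3)) = ((2*(-1)*(-5))*(-2*(-1 + (-5 + (6 - 4))²) + 4))*(-9 + 3) = (10*(-2*(-1 + (-5 + 2)²) + 4))*(-6) = (10*(-2*(-1 + (-3)²) + 4))*(-6) = (10*(-2*(-1 + 9) + 4))*(-6) = (10*(-2*8 + 4))*(-6) = (10*(-16 + 4))*(-6) = (10*(-12))*(-6) = -120*(-6) = 720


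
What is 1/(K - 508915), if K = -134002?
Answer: -1/642917 ≈ -1.5554e-6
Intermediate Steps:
1/(K - 508915) = 1/(-134002 - 508915) = 1/(-642917) = -1/642917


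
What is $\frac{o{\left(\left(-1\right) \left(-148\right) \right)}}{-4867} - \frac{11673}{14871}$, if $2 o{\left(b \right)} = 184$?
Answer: $- \frac{19393541}{24125719} \approx -0.80385$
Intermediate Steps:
$o{\left(b \right)} = 92$ ($o{\left(b \right)} = \frac{1}{2} \cdot 184 = 92$)
$\frac{o{\left(\left(-1\right) \left(-148\right) \right)}}{-4867} - \frac{11673}{14871} = \frac{92}{-4867} - \frac{11673}{14871} = 92 \left(- \frac{1}{4867}\right) - \frac{3891}{4957} = - \frac{92}{4867} - \frac{3891}{4957} = - \frac{19393541}{24125719}$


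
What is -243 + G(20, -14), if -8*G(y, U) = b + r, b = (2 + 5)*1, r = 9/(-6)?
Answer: -3899/16 ≈ -243.69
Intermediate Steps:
r = -3/2 (r = 9*(-⅙) = -3/2 ≈ -1.5000)
b = 7 (b = 7*1 = 7)
G(y, U) = -11/16 (G(y, U) = -(7 - 3/2)/8 = -⅛*11/2 = -11/16)
-243 + G(20, -14) = -243 - 11/16 = -3899/16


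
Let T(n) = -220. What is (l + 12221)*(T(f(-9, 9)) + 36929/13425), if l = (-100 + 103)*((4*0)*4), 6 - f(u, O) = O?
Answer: -35643414191/13425 ≈ -2.6550e+6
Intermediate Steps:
f(u, O) = 6 - O
l = 0 (l = 3*(0*4) = 3*0 = 0)
(l + 12221)*(T(f(-9, 9)) + 36929/13425) = (0 + 12221)*(-220 + 36929/13425) = 12221*(-220 + 36929*(1/13425)) = 12221*(-220 + 36929/13425) = 12221*(-2916571/13425) = -35643414191/13425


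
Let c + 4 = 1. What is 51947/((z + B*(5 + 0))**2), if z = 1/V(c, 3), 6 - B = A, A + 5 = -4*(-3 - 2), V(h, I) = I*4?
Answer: 1068624/41503 ≈ 25.748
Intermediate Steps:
c = -3 (c = -4 + 1 = -3)
V(h, I) = 4*I
A = 15 (A = -5 - 4*(-3 - 2) = -5 - 4*(-5) = -5 + 20 = 15)
B = -9 (B = 6 - 1*15 = 6 - 15 = -9)
z = 1/12 (z = 1/(4*3) = 1/12 ≈ 0.083333)
51947/((z + B*(5 + 0))**2) = 51947/((1/12 - 9*(5 + 0))**2) = 51947/((1/12 - 9*5)**2) = 51947/((1/12 - 45)**2) = 51947/((-539/12)**2) = 51947/(290521/144) = 51947*(144/290521) = 1068624/41503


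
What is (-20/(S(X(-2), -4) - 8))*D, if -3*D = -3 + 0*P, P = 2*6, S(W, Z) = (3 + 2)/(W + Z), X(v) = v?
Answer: 120/53 ≈ 2.2642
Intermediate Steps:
S(W, Z) = 5/(W + Z)
P = 12
D = 1 (D = -(-3 + 0*12)/3 = -(-3 + 0)/3 = -⅓*(-3) = 1)
(-20/(S(X(-2), -4) - 8))*D = (-20/(5/(-2 - 4) - 8))*1 = (-20/(5/(-6) - 8))*1 = (-20/(5*(-⅙) - 8))*1 = (-20/(-⅚ - 8))*1 = (-20/(-53/6))*1 = -6/53*(-20)*1 = (120/53)*1 = 120/53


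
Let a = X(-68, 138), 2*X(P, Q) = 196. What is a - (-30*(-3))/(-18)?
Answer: 103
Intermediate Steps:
X(P, Q) = 98 (X(P, Q) = (1/2)*196 = 98)
a = 98
a - (-30*(-3))/(-18) = 98 - (-30*(-3))/(-18) = 98 - 90*(-1)/18 = 98 - 1*(-5) = 98 + 5 = 103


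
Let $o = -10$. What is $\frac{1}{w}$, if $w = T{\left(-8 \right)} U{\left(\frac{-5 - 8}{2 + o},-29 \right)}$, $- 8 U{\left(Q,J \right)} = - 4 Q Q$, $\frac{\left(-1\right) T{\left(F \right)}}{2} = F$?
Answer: $\frac{8}{169} \approx 0.047337$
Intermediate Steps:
$T{\left(F \right)} = - 2 F$
$U{\left(Q,J \right)} = \frac{Q^{2}}{2}$ ($U{\left(Q,J \right)} = - \frac{- 4 Q Q}{8} = - \frac{\left(-4\right) Q^{2}}{8} = \frac{Q^{2}}{2}$)
$w = \frac{169}{8}$ ($w = \left(-2\right) \left(-8\right) \frac{\left(\frac{-5 - 8}{2 - 10}\right)^{2}}{2} = 16 \frac{\left(- \frac{13}{-8}\right)^{2}}{2} = 16 \frac{\left(\left(-13\right) \left(- \frac{1}{8}\right)\right)^{2}}{2} = 16 \frac{\left(\frac{13}{8}\right)^{2}}{2} = 16 \cdot \frac{1}{2} \cdot \frac{169}{64} = 16 \cdot \frac{169}{128} = \frac{169}{8} \approx 21.125$)
$\frac{1}{w} = \frac{1}{\frac{169}{8}} = \frac{8}{169}$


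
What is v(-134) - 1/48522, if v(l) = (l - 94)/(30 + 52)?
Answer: -5531549/1989402 ≈ -2.7805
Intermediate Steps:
v(l) = -47/41 + l/82 (v(l) = (-94 + l)/82 = (-94 + l)*(1/82) = -47/41 + l/82)
v(-134) - 1/48522 = (-47/41 + (1/82)*(-134)) - 1/48522 = (-47/41 - 67/41) - 1*1/48522 = -114/41 - 1/48522 = -5531549/1989402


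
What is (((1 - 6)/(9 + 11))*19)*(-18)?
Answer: 171/2 ≈ 85.500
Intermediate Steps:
(((1 - 6)/(9 + 11))*19)*(-18) = (-5/20*19)*(-18) = (-5*1/20*19)*(-18) = -¼*19*(-18) = -19/4*(-18) = 171/2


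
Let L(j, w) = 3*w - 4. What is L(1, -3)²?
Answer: 169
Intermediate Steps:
L(j, w) = -4 + 3*w
L(1, -3)² = (-4 + 3*(-3))² = (-4 - 9)² = (-13)² = 169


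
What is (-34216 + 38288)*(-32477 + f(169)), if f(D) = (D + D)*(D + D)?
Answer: 332955224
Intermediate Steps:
f(D) = 4*D² (f(D) = (2*D)*(2*D) = 4*D²)
(-34216 + 38288)*(-32477 + f(169)) = (-34216 + 38288)*(-32477 + 4*169²) = 4072*(-32477 + 4*28561) = 4072*(-32477 + 114244) = 4072*81767 = 332955224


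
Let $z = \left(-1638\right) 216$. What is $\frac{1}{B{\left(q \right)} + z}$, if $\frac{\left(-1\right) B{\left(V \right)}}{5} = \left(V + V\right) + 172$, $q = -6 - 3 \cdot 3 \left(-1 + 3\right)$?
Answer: $- \frac{1}{354428} \approx -2.8214 \cdot 10^{-6}$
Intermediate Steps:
$z = -353808$
$q = -24$ ($q = -6 - 3 \cdot 3 \cdot 2 = -6 - 18 = -24$)
$B{\left(V \right)} = -860 - 10 V$ ($B{\left(V \right)} = - 5 \left(\left(V + V\right) + 172\right) = - 5 \left(2 V + 172\right) = - 5 \left(172 + 2 V\right) = -860 - 10 V$)
$\frac{1}{B{\left(q \right)} + z} = \frac{1}{\left(-860 - -240\right) - 353808} = \frac{1}{\left(-860 + 240\right) - 353808} = \frac{1}{-620 - 353808} = \frac{1}{-354428} = - \frac{1}{354428}$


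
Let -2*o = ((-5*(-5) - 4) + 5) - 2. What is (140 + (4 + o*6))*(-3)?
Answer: -216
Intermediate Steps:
o = -12 (o = -(((-5*(-5) - 4) + 5) - 2)/2 = -(((25 - 4) + 5) - 2)/2 = -((21 + 5) - 2)/2 = -(26 - 2)/2 = -½*24 = -12)
(140 + (4 + o*6))*(-3) = (140 + (4 - 12*6))*(-3) = (140 + (4 - 72))*(-3) = (140 - 68)*(-3) = 72*(-3) = -216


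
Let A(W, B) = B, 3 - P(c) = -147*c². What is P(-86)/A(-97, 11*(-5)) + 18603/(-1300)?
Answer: -21760041/1100 ≈ -19782.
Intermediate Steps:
P(c) = 3 + 147*c² (P(c) = 3 - (-147)*c² = 3 + 147*c²)
P(-86)/A(-97, 11*(-5)) + 18603/(-1300) = (3 + 147*(-86)²)/((11*(-5))) + 18603/(-1300) = (3 + 147*7396)/(-55) + 18603*(-1/1300) = (3 + 1087212)*(-1/55) - 1431/100 = 1087215*(-1/55) - 1431/100 = -217443/11 - 1431/100 = -21760041/1100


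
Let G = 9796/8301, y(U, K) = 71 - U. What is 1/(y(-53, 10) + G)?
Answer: 8301/1039120 ≈ 0.0079885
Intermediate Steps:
G = 9796/8301 (G = 9796*(1/8301) = 9796/8301 ≈ 1.1801)
1/(y(-53, 10) + G) = 1/((71 - 1*(-53)) + 9796/8301) = 1/((71 + 53) + 9796/8301) = 1/(124 + 9796/8301) = 1/(1039120/8301) = 8301/1039120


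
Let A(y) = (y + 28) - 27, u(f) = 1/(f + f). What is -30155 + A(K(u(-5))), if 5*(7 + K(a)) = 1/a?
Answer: -30163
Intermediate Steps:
u(f) = 1/(2*f)
K(a) = -7 + 1/(5*a) (K(a) = -7 + (1/a)/5 = -7 + 1/(5*a))
A(y) = 1 + y (A(y) = (28 + y) - 27 = 1 + y)
-30155 + A(K(u(-5))) = -30155 + (1 + (-7 + 1/(5*(((1/2)/(-5)))))) = -30155 + (1 + (-7 + 1/(5*(((1/2)*(-1/5)))))) = -30155 + (1 + (-7 + 1/(5*(-1/10)))) = -30155 + (1 + (-7 + (1/5)*(-10))) = -30155 + (1 + (-7 - 2)) = -30155 + (1 - 9) = -30155 - 8 = -30163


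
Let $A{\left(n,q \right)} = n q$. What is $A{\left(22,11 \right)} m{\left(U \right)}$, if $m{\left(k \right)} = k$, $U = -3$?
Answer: $-726$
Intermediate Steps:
$A{\left(22,11 \right)} m{\left(U \right)} = 22 \cdot 11 \left(-3\right) = 242 \left(-3\right) = -726$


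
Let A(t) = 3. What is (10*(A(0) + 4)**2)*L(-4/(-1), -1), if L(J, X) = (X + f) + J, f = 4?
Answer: 3430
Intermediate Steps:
L(J, X) = 4 + J + X (L(J, X) = (X + 4) + J = (4 + X) + J = 4 + J + X)
(10*(A(0) + 4)**2)*L(-4/(-1), -1) = (10*(3 + 4)**2)*(4 - 4/(-1) - 1) = (10*7**2)*(4 - 4*(-1) - 1) = (10*49)*(4 + 4 - 1) = 490*7 = 3430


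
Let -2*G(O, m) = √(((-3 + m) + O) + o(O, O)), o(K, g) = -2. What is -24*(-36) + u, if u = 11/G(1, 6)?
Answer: 864 - 11*√2 ≈ 848.44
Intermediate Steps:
G(O, m) = -√(-5 + O + m)/2 (G(O, m) = -√(((-3 + m) + O) - 2)/2 = -√((-3 + O + m) - 2)/2 = -√(-5 + O + m)/2)
u = -11*√2 (u = 11/((-√(-5 + 1 + 6)/2)) = 11/((-√2/2)) = 11*(-√2) = -11*√2 ≈ -15.556)
-24*(-36) + u = -24*(-36) - 11*√2 = 864 - 11*√2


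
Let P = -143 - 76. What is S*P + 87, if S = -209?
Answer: 45858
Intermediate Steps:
P = -219
S*P + 87 = -209*(-219) + 87 = 45771 + 87 = 45858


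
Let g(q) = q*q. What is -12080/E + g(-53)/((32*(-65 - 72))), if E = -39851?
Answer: -58982739/174706784 ≈ -0.33761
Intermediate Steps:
g(q) = q²
-12080/E + g(-53)/((32*(-65 - 72))) = -12080/(-39851) + (-53)²/((32*(-65 - 72))) = -12080*(-1/39851) + 2809/((32*(-137))) = 12080/39851 + 2809/(-4384) = 12080/39851 + 2809*(-1/4384) = 12080/39851 - 2809/4384 = -58982739/174706784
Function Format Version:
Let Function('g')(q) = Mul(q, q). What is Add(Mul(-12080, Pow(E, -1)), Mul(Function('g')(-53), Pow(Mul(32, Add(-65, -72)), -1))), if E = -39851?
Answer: Rational(-58982739, 174706784) ≈ -0.33761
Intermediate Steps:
Function('g')(q) = Pow(q, 2)
Add(Mul(-12080, Pow(E, -1)), Mul(Function('g')(-53), Pow(Mul(32, Add(-65, -72)), -1))) = Add(Mul(-12080, Pow(-39851, -1)), Mul(Pow(-53, 2), Pow(Mul(32, Add(-65, -72)), -1))) = Add(Mul(-12080, Rational(-1, 39851)), Mul(2809, Pow(Mul(32, -137), -1))) = Add(Rational(12080, 39851), Mul(2809, Pow(-4384, -1))) = Add(Rational(12080, 39851), Mul(2809, Rational(-1, 4384))) = Add(Rational(12080, 39851), Rational(-2809, 4384)) = Rational(-58982739, 174706784)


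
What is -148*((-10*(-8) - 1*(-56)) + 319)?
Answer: -67340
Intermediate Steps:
-148*((-10*(-8) - 1*(-56)) + 319) = -148*((80 + 56) + 319) = -148*(136 + 319) = -148*455 = -67340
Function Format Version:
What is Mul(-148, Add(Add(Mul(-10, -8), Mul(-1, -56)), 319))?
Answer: -67340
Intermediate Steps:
Mul(-148, Add(Add(Mul(-10, -8), Mul(-1, -56)), 319)) = Mul(-148, Add(Add(80, 56), 319)) = Mul(-148, Add(136, 319)) = Mul(-148, 455) = -67340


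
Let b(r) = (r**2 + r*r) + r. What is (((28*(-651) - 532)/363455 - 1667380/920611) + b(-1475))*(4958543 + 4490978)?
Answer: 2750636518851851297545683/66920134201 ≈ 4.1103e+13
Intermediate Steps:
b(r) = r + 2*r**2 (b(r) = (r**2 + r**2) + r = 2*r**2 + r = r + 2*r**2)
(((28*(-651) - 532)/363455 - 1667380/920611) + b(-1475))*(4958543 + 4490978) = (((28*(-651) - 532)/363455 - 1667380/920611) - 1475*(1 + 2*(-1475)))*(4958543 + 4490978) = (((-18228 - 532)*(1/363455) - 1667380*1/920611) - 1475*(1 - 2950))*9449521 = ((-18760*1/363455 - 1667380/920611) - 1475*(-2949))*9449521 = ((-3752/72691 - 1667380/920611) + 4349775)*9449521 = (-124657652052/66920134201 + 4349775)*9449521 = (291087402086502723/66920134201)*9449521 = 2750636518851851297545683/66920134201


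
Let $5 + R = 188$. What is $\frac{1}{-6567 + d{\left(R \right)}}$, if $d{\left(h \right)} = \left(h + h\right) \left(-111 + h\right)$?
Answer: $\frac{1}{19785} \approx 5.0543 \cdot 10^{-5}$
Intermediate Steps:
$R = 183$ ($R = -5 + 188 = 183$)
$d{\left(h \right)} = 2 h \left(-111 + h\right)$
$\frac{1}{-6567 + d{\left(R \right)}} = \frac{1}{-6567 + 2 \cdot 183 \left(-111 + 183\right)} = \frac{1}{-6567 + 2 \cdot 183 \cdot 72} = \frac{1}{-6567 + 26352} = \frac{1}{19785}$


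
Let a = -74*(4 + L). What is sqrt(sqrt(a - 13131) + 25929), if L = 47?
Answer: sqrt(25929 + 7*I*sqrt(345)) ≈ 161.03 + 0.4037*I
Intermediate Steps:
a = -3774 (a = -74*(4 + 47) = -74*51 = -3774)
sqrt(sqrt(a - 13131) + 25929) = sqrt(sqrt(-3774 - 13131) + 25929) = sqrt(sqrt(-16905) + 25929) = sqrt(7*I*sqrt(345) + 25929) = sqrt(25929 + 7*I*sqrt(345))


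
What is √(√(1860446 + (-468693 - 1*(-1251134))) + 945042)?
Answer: √(945042 + √2642887) ≈ 972.97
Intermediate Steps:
√(√(1860446 + (-468693 - 1*(-1251134))) + 945042) = √(√(1860446 + (-468693 + 1251134)) + 945042) = √(√(1860446 + 782441) + 945042) = √(√2642887 + 945042) = √(945042 + √2642887)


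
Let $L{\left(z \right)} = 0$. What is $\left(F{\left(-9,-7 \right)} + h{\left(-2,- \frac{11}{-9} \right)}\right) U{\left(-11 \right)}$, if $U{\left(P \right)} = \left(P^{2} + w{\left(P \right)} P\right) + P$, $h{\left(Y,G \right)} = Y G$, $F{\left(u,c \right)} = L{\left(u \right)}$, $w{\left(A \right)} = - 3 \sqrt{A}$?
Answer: $- \frac{2420}{9} - \frac{242 i \sqrt{11}}{3} \approx -268.89 - 267.54 i$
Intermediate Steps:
$F{\left(u,c \right)} = 0$
$h{\left(Y,G \right)} = G Y$
$U{\left(P \right)} = P + P^{2} - 3 P^{\frac{3}{2}}$ ($U{\left(P \right)} = \left(P^{2} + - 3 \sqrt{P} P\right) + P = \left(P^{2} - 3 P^{\frac{3}{2}}\right) + P = P + P^{2} - 3 P^{\frac{3}{2}}$)
$\left(F{\left(-9,-7 \right)} + h{\left(-2,- \frac{11}{-9} \right)}\right) U{\left(-11 \right)} = \left(0 + - \frac{11}{-9} \left(-2\right)\right) \left(- 11 \left(1 - 11 - 3 \sqrt{-11}\right)\right) = \left(0 + \left(-11\right) \left(- \frac{1}{9}\right) \left(-2\right)\right) \left(- 11 \left(1 - 11 - 3 i \sqrt{11}\right)\right) = \left(0 + \frac{11}{9} \left(-2\right)\right) \left(- 11 \left(1 - 11 - 3 i \sqrt{11}\right)\right) = \left(0 - \frac{22}{9}\right) \left(- 11 \left(-10 - 3 i \sqrt{11}\right)\right) = - \frac{22 \left(110 + 33 i \sqrt{11}\right)}{9} = - \frac{2420}{9} - \frac{242 i \sqrt{11}}{3}$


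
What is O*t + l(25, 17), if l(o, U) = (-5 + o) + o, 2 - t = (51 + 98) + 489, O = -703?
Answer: 447153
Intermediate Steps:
t = -636 (t = 2 - ((51 + 98) + 489) = 2 - (149 + 489) = 2 - 1*638 = 2 - 638 = -636)
l(o, U) = -5 + 2*o
O*t + l(25, 17) = -703*(-636) + (-5 + 2*25) = 447108 + (-5 + 50) = 447108 + 45 = 447153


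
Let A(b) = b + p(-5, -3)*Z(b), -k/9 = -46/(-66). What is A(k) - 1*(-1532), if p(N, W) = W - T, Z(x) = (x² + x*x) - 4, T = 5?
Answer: 112309/121 ≈ 928.17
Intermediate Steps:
k = -69/11 (k = -(-414)/(-66) = -(-414)*(-1)/66 = -9*23/33 = -69/11 ≈ -6.2727)
Z(x) = -4 + 2*x² (Z(x) = (x² + x²) - 4 = 2*x² - 4 = -4 + 2*x²)
p(N, W) = -5 + W (p(N, W) = W - 1*5 = W - 5 = -5 + W)
A(b) = 32 + b - 16*b² (A(b) = b + (-5 - 3)*(-4 + 2*b²) = b - 8*(-4 + 2*b²) = b + (32 - 16*b²) = 32 + b - 16*b²)
A(k) - 1*(-1532) = (32 - 69/11 - 16*(-69/11)²) - 1*(-1532) = (32 - 69/11 - 16*4761/121) + 1532 = (32 - 69/11 - 76176/121) + 1532 = -73063/121 + 1532 = 112309/121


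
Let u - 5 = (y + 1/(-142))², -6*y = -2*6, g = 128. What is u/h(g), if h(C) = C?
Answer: 180909/2580992 ≈ 0.070093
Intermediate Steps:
y = 2 (y = -(-1)*6/3 = -⅙*(-12) = 2)
u = 180909/20164 (u = 5 + (2 + 1/(-142))² = 5 + (2 - 1/142)² = 5 + (283/142)² = 5 + 80089/20164 = 180909/20164 ≈ 8.9719)
u/h(g) = (180909/20164)/128 = (180909/20164)*(1/128) = 180909/2580992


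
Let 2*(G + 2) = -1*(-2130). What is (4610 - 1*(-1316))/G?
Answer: 5926/1063 ≈ 5.5748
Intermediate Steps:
G = 1063 (G = -2 + (-1*(-2130))/2 = -2 + (1/2)*2130 = -2 + 1065 = 1063)
(4610 - 1*(-1316))/G = (4610 - 1*(-1316))/1063 = (4610 + 1316)*(1/1063) = 5926*(1/1063) = 5926/1063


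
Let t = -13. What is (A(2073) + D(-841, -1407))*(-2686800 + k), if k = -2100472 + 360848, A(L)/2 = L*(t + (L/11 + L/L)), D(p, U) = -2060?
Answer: -35520839759824/11 ≈ -3.2292e+12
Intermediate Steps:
A(L) = 2*L*(-12 + L/11) (A(L) = 2*(L*(-13 + (L/11 + L/L))) = 2*(L*(-13 + (L*(1/11) + 1))) = 2*(L*(-13 + (L/11 + 1))) = 2*(L*(-13 + (1 + L/11))) = 2*(L*(-12 + L/11)) = 2*L*(-12 + L/11))
k = -1739624
(A(2073) + D(-841, -1407))*(-2686800 + k) = ((2/11)*2073*(-132 + 2073) - 2060)*(-2686800 - 1739624) = ((2/11)*2073*1941 - 2060)*(-4426424) = (8047386/11 - 2060)*(-4426424) = (8024726/11)*(-4426424) = -35520839759824/11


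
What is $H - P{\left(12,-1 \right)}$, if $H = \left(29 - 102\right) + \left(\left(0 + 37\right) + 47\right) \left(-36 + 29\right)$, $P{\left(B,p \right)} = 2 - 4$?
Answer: $-659$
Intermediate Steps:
$P{\left(B,p \right)} = -2$ ($P{\left(B,p \right)} = 2 - 4 = -2$)
$H = -661$ ($H = -73 + \left(37 + 47\right) \left(-7\right) = -73 + 84 \left(-7\right) = -73 - 588 = -661$)
$H - P{\left(12,-1 \right)} = -661 - -2 = -661 + 2 = -659$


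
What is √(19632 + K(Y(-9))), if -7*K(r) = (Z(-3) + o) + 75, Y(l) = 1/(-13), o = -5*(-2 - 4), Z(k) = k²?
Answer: √961170/7 ≈ 140.06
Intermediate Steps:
o = 30 (o = -5*(-6) = 30)
Y(l) = -1/13
K(r) = -114/7 (K(r) = -(((-3)² + 30) + 75)/7 = -((9 + 30) + 75)/7 = -(39 + 75)/7 = -⅐*114 = -114/7)
√(19632 + K(Y(-9))) = √(19632 - 114/7) = √(137310/7) = √961170/7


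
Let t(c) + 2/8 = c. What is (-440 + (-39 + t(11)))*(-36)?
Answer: 16857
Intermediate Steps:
t(c) = -¼ + c
(-440 + (-39 + t(11)))*(-36) = (-440 + (-39 + (-¼ + 11)))*(-36) = (-440 + (-39 + 43/4))*(-36) = (-440 - 113/4)*(-36) = -1873/4*(-36) = 16857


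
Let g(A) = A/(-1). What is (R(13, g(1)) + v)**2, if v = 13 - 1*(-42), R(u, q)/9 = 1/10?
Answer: 312481/100 ≈ 3124.8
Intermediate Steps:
g(A) = -A (g(A) = A*(-1) = -A)
R(u, q) = 9/10
v = 55 (v = 13 + 42 = 55)
(R(13, g(1)) + v)**2 = (9/10 + 55)**2 = (559/10)**2 = 312481/100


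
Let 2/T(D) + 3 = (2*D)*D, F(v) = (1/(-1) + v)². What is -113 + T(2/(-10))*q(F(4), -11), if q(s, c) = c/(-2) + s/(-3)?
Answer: -8374/73 ≈ -114.71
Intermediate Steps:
F(v) = (-1 + v)²
q(s, c) = -c/2 - s/3 (q(s, c) = c*(-½) + s*(-⅓) = -c/2 - s/3)
T(D) = 2/(-3 + 2*D²) (T(D) = 2/(-3 + (2*D)*D) = 2/(-3 + 2*D²))
-113 + T(2/(-10))*q(F(4), -11) = -113 + (2/(-3 + 2*(2/(-10))²))*(-½*(-11) - (-1 + 4)²/3) = -113 + (2/(-3 + 2*(2*(-⅒))²))*(11/2 - ⅓*3²) = -113 + (2/(-3 + 2*(-⅕)²))*(11/2 - ⅓*9) = -113 + (2/(-3 + 2*(1/25)))*(11/2 - 3) = -113 + (2/(-3 + 2/25))*(5/2) = -113 + (2/(-73/25))*(5/2) = -113 + (2*(-25/73))*(5/2) = -113 - 50/73*5/2 = -113 - 125/73 = -8374/73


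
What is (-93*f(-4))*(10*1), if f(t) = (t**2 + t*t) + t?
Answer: -26040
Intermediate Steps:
f(t) = t + 2*t**2 (f(t) = (t**2 + t**2) + t = 2*t**2 + t = t + 2*t**2)
(-93*f(-4))*(10*1) = (-(-372)*(1 + 2*(-4)))*(10*1) = -(-372)*(1 - 8)*10 = -(-372)*(-7)*10 = -93*28*10 = -2604*10 = -26040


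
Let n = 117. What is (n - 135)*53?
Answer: -954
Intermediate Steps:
(n - 135)*53 = (117 - 135)*53 = -18*53 = -954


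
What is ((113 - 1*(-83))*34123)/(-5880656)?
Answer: -1672027/1470164 ≈ -1.1373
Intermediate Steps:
((113 - 1*(-83))*34123)/(-5880656) = ((113 + 83)*34123)*(-1/5880656) = (196*34123)*(-1/5880656) = 6688108*(-1/5880656) = -1672027/1470164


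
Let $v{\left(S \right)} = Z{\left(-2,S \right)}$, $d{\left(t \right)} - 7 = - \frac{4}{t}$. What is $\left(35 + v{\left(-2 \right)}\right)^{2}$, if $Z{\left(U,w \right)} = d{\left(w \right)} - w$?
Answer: $2116$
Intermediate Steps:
$d{\left(t \right)} = 7 - \frac{4}{t}$
$Z{\left(U,w \right)} = 7 - w - \frac{4}{w}$ ($Z{\left(U,w \right)} = \left(7 - \frac{4}{w}\right) - w = 7 - w - \frac{4}{w}$)
$v{\left(S \right)} = 7 - S - \frac{4}{S}$
$\left(35 + v{\left(-2 \right)}\right)^{2} = \left(35 - \left(-9 - 2\right)\right)^{2} = \left(35 + \left(7 + 2 - -2\right)\right)^{2} = \left(35 + \left(7 + 2 + 2\right)\right)^{2} = \left(35 + 11\right)^{2} = 46^{2} = 2116$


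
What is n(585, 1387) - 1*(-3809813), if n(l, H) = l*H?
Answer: 4621208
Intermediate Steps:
n(l, H) = H*l
n(585, 1387) - 1*(-3809813) = 1387*585 - 1*(-3809813) = 811395 + 3809813 = 4621208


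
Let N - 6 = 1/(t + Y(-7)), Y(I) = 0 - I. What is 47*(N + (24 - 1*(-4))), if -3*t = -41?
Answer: 99217/62 ≈ 1600.3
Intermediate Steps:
Y(I) = -I
t = 41/3 (t = -⅓*(-41) = 41/3 ≈ 13.667)
N = 375/62 (N = 6 + 1/(41/3 - 1*(-7)) = 6 + 1/(41/3 + 7) = 6 + 1/(62/3) = 6 + 3/62 = 375/62 ≈ 6.0484)
47*(N + (24 - 1*(-4))) = 47*(375/62 + (24 - 1*(-4))) = 47*(375/62 + (24 + 4)) = 47*(375/62 + 28) = 47*(2111/62) = 99217/62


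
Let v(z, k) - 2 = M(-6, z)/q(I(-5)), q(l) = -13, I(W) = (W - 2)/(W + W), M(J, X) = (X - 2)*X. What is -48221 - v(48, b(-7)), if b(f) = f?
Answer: -624691/13 ≈ -48053.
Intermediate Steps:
M(J, X) = X*(-2 + X) (M(J, X) = (-2 + X)*X = X*(-2 + X))
I(W) = (-2 + W)/(2*W) (I(W) = (-2 + W)/((2*W)) = (-2 + W)*(1/(2*W)) = (-2 + W)/(2*W))
v(z, k) = 2 - z*(-2 + z)/13 (v(z, k) = 2 + (z*(-2 + z))/(-13) = 2 + (z*(-2 + z))*(-1/13) = 2 - z*(-2 + z)/13)
-48221 - v(48, b(-7)) = -48221 - (2 - 1/13*48*(-2 + 48)) = -48221 - (2 - 1/13*48*46) = -48221 - (2 - 2208/13) = -48221 - 1*(-2182/13) = -48221 + 2182/13 = -624691/13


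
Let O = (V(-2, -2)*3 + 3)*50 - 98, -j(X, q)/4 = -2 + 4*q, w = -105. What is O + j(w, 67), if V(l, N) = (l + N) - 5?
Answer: -2362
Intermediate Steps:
V(l, N) = -5 + N + l (V(l, N) = (N + l) - 5 = -5 + N + l)
j(X, q) = 8 - 16*q (j(X, q) = -4*(-2 + 4*q) = 8 - 16*q)
O = -1298 (O = ((-5 - 2 - 2)*3 + 3)*50 - 98 = (-9*3 + 3)*50 - 98 = (-27 + 3)*50 - 98 = -24*50 - 98 = -1200 - 98 = -1298)
O + j(w, 67) = -1298 + (8 - 16*67) = -1298 + (8 - 1072) = -1298 - 1064 = -2362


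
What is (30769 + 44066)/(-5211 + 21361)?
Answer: 14967/3230 ≈ 4.6337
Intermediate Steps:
(30769 + 44066)/(-5211 + 21361) = 74835/16150 = 74835*(1/16150) = 14967/3230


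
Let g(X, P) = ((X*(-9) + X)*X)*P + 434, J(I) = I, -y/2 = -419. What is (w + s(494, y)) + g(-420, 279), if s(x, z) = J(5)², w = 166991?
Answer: -393557350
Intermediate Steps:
y = 838 (y = -2*(-419) = 838)
s(x, z) = 25 (s(x, z) = 5² = 25)
g(X, P) = 434 - 8*P*X² (g(X, P) = ((-9*X + X)*X)*P + 434 = ((-8*X)*X)*P + 434 = (-8*X²)*P + 434 = -8*P*X² + 434 = 434 - 8*P*X²)
(w + s(494, y)) + g(-420, 279) = (166991 + 25) + (434 - 8*279*(-420)²) = 167016 + (434 - 8*279*176400) = 167016 + (434 - 393724800) = 167016 - 393724366 = -393557350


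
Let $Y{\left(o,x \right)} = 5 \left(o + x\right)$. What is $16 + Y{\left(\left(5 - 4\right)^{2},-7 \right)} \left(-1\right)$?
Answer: $46$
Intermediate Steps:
$Y{\left(o,x \right)} = 5 o + 5 x$
$16 + Y{\left(\left(5 - 4\right)^{2},-7 \right)} \left(-1\right) = 16 + \left(5 \left(5 - 4\right)^{2} + 5 \left(-7\right)\right) \left(-1\right) = 16 + \left(5 \cdot 1^{2} - 35\right) \left(-1\right) = 16 + \left(5 \cdot 1 - 35\right) \left(-1\right) = 16 + \left(5 - 35\right) \left(-1\right) = 16 - -30 = 16 + 30 = 46$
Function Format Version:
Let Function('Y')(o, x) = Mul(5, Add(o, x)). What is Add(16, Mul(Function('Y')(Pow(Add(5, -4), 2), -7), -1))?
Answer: 46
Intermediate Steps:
Function('Y')(o, x) = Add(Mul(5, o), Mul(5, x))
Add(16, Mul(Function('Y')(Pow(Add(5, -4), 2), -7), -1)) = Add(16, Mul(Add(Mul(5, Pow(Add(5, -4), 2)), Mul(5, -7)), -1)) = Add(16, Mul(Add(Mul(5, Pow(1, 2)), -35), -1)) = Add(16, Mul(Add(Mul(5, 1), -35), -1)) = Add(16, Mul(Add(5, -35), -1)) = Add(16, Mul(-30, -1)) = Add(16, 30) = 46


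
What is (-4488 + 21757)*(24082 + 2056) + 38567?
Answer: 451415689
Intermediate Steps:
(-4488 + 21757)*(24082 + 2056) + 38567 = 17269*26138 + 38567 = 451377122 + 38567 = 451415689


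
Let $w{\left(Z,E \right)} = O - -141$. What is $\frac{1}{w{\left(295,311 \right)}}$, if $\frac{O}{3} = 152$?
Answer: $\frac{1}{597} \approx 0.001675$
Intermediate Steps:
$O = 456$ ($O = 3 \cdot 152 = 456$)
$w{\left(Z,E \right)} = 597$ ($w{\left(Z,E \right)} = 456 - -141 = 456 + 141 = 597$)
$\frac{1}{w{\left(295,311 \right)}} = \frac{1}{597}$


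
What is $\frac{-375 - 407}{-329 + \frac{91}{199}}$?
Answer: $\frac{77809}{32690} \approx 2.3802$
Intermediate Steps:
$\frac{-375 - 407}{-329 + \frac{91}{199}} = - \frac{782}{-329 + 91 \cdot \frac{1}{199}} = - \frac{782}{-329 + \frac{91}{199}} = - \frac{782}{- \frac{65380}{199}} = \left(-782\right) \left(- \frac{199}{65380}\right) = \frac{77809}{32690}$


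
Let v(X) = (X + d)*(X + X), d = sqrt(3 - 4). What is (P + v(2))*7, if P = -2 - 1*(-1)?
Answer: 49 + 28*I ≈ 49.0 + 28.0*I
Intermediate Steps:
d = I (d = sqrt(-1) = I ≈ 1.0*I)
P = -1 (P = -2 + 1 = -1)
v(X) = 2*X*(I + X) (v(X) = (X + I)*(X + X) = (I + X)*(2*X) = 2*X*(I + X))
(P + v(2))*7 = (-1 + 2*2*(I + 2))*7 = (-1 + 2*2*(2 + I))*7 = (-1 + (8 + 4*I))*7 = (7 + 4*I)*7 = 49 + 28*I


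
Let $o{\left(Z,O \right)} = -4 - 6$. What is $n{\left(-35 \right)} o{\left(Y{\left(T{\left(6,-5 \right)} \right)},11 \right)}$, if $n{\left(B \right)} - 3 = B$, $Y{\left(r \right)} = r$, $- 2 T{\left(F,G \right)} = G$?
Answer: $320$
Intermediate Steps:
$T{\left(F,G \right)} = - \frac{G}{2}$
$o{\left(Z,O \right)} = -10$
$n{\left(B \right)} = 3 + B$
$n{\left(-35 \right)} o{\left(Y{\left(T{\left(6,-5 \right)} \right)},11 \right)} = \left(3 - 35\right) \left(-10\right) = \left(-32\right) \left(-10\right) = 320$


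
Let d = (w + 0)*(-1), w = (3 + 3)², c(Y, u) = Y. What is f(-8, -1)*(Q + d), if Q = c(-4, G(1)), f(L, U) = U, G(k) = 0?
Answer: 40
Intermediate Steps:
w = 36 (w = 6² = 36)
d = -36 (d = (36 + 0)*(-1) = 36*(-1) = -36)
Q = -4
f(-8, -1)*(Q + d) = -(-4 - 36) = -1*(-40) = 40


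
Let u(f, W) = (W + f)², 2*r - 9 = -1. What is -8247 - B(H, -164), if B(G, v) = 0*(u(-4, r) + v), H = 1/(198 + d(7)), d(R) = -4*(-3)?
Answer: -8247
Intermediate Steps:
r = 4 (r = 9/2 + (½)*(-1) = 9/2 - ½ = 4)
d(R) = 12
H = 1/210 (H = 1/(198 + 12) = 1/210 ≈ 0.0047619)
B(G, v) = 0 (B(G, v) = 0*((4 - 4)² + v) = 0*(0² + v) = 0*(0 + v) = 0*v = 0)
-8247 - B(H, -164) = -8247 - 1*0 = -8247 + 0 = -8247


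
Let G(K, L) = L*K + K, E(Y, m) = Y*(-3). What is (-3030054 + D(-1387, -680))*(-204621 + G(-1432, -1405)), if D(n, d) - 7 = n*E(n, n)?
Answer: -15894426798078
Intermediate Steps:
E(Y, m) = -3*Y
G(K, L) = K + K*L (G(K, L) = K*L + K = K + K*L)
D(n, d) = 7 - 3*n² (D(n, d) = 7 + n*(-3*n) = 7 - 3*n²)
(-3030054 + D(-1387, -680))*(-204621 + G(-1432, -1405)) = (-3030054 + (7 - 3*(-1387)²))*(-204621 - 1432*(1 - 1405)) = (-3030054 + (7 - 3*1923769))*(-204621 - 1432*(-1404)) = (-3030054 + (7 - 5771307))*(-204621 + 2010528) = (-3030054 - 5771300)*1805907 = -8801354*1805907 = -15894426798078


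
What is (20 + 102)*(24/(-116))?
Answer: -732/29 ≈ -25.241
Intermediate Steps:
(20 + 102)*(24/(-116)) = 122*(24*(-1/116)) = 122*(-6/29) = -732/29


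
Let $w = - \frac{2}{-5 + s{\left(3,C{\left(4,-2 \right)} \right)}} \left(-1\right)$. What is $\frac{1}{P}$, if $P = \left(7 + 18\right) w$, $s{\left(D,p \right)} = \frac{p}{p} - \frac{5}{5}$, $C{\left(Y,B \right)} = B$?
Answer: $- \frac{1}{10} \approx -0.1$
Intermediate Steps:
$s{\left(D,p \right)} = 0$ ($s{\left(D,p \right)} = 1 - 1 = 0$)
$w = - \frac{2}{5}$ ($w = - \frac{2}{-5 + 0} \left(-1\right) = - \frac{2}{-5} \left(-1\right) = \left(-2\right) \left(- \frac{1}{5}\right) \left(-1\right) = \frac{2}{5} \left(-1\right) = - \frac{2}{5} \approx -0.4$)
$P = -10$ ($P = \left(7 + 18\right) \left(- \frac{2}{5}\right) = 25 \left(- \frac{2}{5}\right) = -10$)
$\frac{1}{P} = \frac{1}{-10} = - \frac{1}{10}$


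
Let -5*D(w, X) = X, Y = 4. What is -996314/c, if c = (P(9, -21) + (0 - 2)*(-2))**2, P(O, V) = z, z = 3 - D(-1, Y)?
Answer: -24907850/1521 ≈ -16376.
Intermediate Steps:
D(w, X) = -X/5
z = 19/5 (z = 3 - (-1)*4/5 = 3 - 1*(-4/5) = 3 + 4/5 = 19/5 ≈ 3.8000)
P(O, V) = 19/5
c = 1521/25 (c = (19/5 + (0 - 2)*(-2))**2 = (19/5 - 2*(-2))**2 = (19/5 + 4)**2 = (39/5)**2 = 1521/25 ≈ 60.840)
-996314/c = -996314/1521/25 = -996314*25/1521 = -24907850/1521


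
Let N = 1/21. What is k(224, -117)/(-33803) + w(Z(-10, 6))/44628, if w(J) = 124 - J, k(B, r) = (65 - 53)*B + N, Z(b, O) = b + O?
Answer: -202361959/2639980497 ≈ -0.076653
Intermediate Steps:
N = 1/21 ≈ 0.047619
Z(b, O) = O + b
k(B, r) = 1/21 + 12*B (k(B, r) = (65 - 53)*B + 1/21 = 12*B + 1/21 = 1/21 + 12*B)
k(224, -117)/(-33803) + w(Z(-10, 6))/44628 = (1/21 + 12*224)/(-33803) + (124 - (6 - 10))/44628 = (1/21 + 2688)*(-1/33803) + (124 - 1*(-4))*(1/44628) = (56449/21)*(-1/33803) + (124 + 4)*(1/44628) = -56449/709863 + 128*(1/44628) = -56449/709863 + 32/11157 = -202361959/2639980497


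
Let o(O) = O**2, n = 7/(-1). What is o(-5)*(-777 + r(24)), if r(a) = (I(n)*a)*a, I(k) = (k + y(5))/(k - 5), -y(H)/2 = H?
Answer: 975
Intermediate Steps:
n = -7 (n = 7*(-1) = -7)
y(H) = -2*H
I(k) = (-10 + k)/(-5 + k) (I(k) = (k - 2*5)/(k - 5) = (k - 10)/(-5 + k) = (-10 + k)/(-5 + k))
r(a) = 17*a**2/12 (r(a) = (((-10 - 7)/(-5 - 7))*a)*a = ((-17/(-12))*a)*a = ((-1/12*(-17))*a)*a = (17*a/12)*a = 17*a**2/12)
o(-5)*(-777 + r(24)) = (-5)**2*(-777 + (17/12)*24**2) = 25*(-777 + (17/12)*576) = 25*(-777 + 816) = 25*39 = 975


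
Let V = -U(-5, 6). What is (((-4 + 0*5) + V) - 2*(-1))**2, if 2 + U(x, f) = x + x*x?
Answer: 400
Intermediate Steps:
U(x, f) = -2 + x + x**2 (U(x, f) = -2 + (x + x*x) = -2 + (x + x**2) = -2 + x + x**2)
V = -18 (V = -(-2 - 5 + (-5)**2) = -(-2 - 5 + 25) = -1*18 = -18)
(((-4 + 0*5) + V) - 2*(-1))**2 = (((-4 + 0*5) - 18) - 2*(-1))**2 = (((-4 + 0) - 18) + 2)**2 = ((-4 - 18) + 2)**2 = (-22 + 2)**2 = (-20)**2 = 400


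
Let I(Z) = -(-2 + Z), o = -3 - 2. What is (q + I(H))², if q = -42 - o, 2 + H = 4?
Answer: 1369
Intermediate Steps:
H = 2 (H = -2 + 4 = 2)
o = -5
I(Z) = 2 - Z
q = -37 (q = -42 - 1*(-5) = -42 + 5 = -37)
(q + I(H))² = (-37 + (2 - 1*2))² = (-37 + (2 - 2))² = (-37 + 0)² = (-37)² = 1369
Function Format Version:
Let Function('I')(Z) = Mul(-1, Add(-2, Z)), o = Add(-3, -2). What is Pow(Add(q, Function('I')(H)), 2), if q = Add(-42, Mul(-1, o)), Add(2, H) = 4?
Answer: 1369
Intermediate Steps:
H = 2 (H = Add(-2, 4) = 2)
o = -5
Function('I')(Z) = Add(2, Mul(-1, Z))
q = -37 (q = Add(-42, Mul(-1, -5)) = Add(-42, 5) = -37)
Pow(Add(q, Function('I')(H)), 2) = Pow(Add(-37, Add(2, Mul(-1, 2))), 2) = Pow(Add(-37, Add(2, -2)), 2) = Pow(Add(-37, 0), 2) = Pow(-37, 2) = 1369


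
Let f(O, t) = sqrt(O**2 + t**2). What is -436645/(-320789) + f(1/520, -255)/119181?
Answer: 436645/320789 + sqrt(17582760001)/61974120 ≈ 1.3633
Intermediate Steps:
-436645/(-320789) + f(1/520, -255)/119181 = -436645/(-320789) + sqrt((1/520)**2 + (-255)**2)/119181 = -436645*(-1/320789) + sqrt((1/520)**2 + 65025)*(1/119181) = 436645/320789 + sqrt(1/270400 + 65025)*(1/119181) = 436645/320789 + sqrt(17582760001/270400)*(1/119181) = 436645/320789 + (sqrt(17582760001)/520)*(1/119181) = 436645/320789 + sqrt(17582760001)/61974120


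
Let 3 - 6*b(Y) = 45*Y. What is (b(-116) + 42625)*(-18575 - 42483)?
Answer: -2655748239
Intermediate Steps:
b(Y) = ½ - 15*Y/2
(b(-116) + 42625)*(-18575 - 42483) = ((½ - 15/2*(-116)) + 42625)*(-18575 - 42483) = ((½ + 870) + 42625)*(-61058) = (1741/2 + 42625)*(-61058) = (86991/2)*(-61058) = -2655748239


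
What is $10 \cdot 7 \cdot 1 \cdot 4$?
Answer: $280$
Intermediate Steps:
$10 \cdot 7 \cdot 1 \cdot 4 = 70 \cdot 4 = 280$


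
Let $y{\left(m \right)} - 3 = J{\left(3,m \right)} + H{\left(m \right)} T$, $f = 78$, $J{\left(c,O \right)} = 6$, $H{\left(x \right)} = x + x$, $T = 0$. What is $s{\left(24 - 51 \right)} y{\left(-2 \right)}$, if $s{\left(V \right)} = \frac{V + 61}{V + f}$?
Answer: $6$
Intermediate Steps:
$H{\left(x \right)} = 2 x$
$y{\left(m \right)} = 9$ ($y{\left(m \right)} = 3 + \left(6 + 2 m 0\right) = 3 + \left(6 + 0\right) = 3 + 6 = 9$)
$s{\left(V \right)} = \frac{61 + V}{78 + V}$ ($s{\left(V \right)} = \frac{V + 61}{V + 78} = \frac{61 + V}{78 + V}$)
$s{\left(24 - 51 \right)} y{\left(-2 \right)} = \frac{61 + \left(24 - 51\right)}{78 + \left(24 - 51\right)} 9 = \frac{61 - 27}{78 - 27} \cdot 9 = \frac{1}{51} \cdot 34 \cdot 9 = \frac{2}{3} \cdot 9 = 6$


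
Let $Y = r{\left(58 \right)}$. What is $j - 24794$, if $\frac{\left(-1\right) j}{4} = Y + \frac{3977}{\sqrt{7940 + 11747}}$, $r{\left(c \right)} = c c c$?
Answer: $-805242 - \frac{15908 \sqrt{19687}}{19687} \approx -8.0536 \cdot 10^{5}$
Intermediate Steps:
$r{\left(c \right)} = c^{3}$ ($r{\left(c \right)} = c^{2} c = c^{3}$)
$Y = 195112$ ($Y = 58^{3} = 195112$)
$j = -780448 - \frac{15908 \sqrt{19687}}{19687}$ ($j = - 4 \left(195112 + \frac{3977}{\sqrt{7940 + 11747}}\right) = - 4 \left(195112 + \frac{3977}{\sqrt{19687}}\right) = - 4 \left(195112 + 3977 \frac{\sqrt{19687}}{19687}\right) = - 4 \left(195112 + \frac{3977 \sqrt{19687}}{19687}\right) = -780448 - \frac{15908 \sqrt{19687}}{19687} \approx -7.8056 \cdot 10^{5}$)
$j - 24794 = \left(-780448 - \frac{15908 \sqrt{19687}}{19687}\right) - 24794 = -805242 - \frac{15908 \sqrt{19687}}{19687}$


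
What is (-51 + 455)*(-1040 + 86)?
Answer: -385416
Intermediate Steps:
(-51 + 455)*(-1040 + 86) = 404*(-954) = -385416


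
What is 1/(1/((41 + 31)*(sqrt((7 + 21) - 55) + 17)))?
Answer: 1224 + 216*I*sqrt(3) ≈ 1224.0 + 374.12*I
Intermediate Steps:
1/(1/((41 + 31)*(sqrt((7 + 21) - 55) + 17))) = 1/(1/(72*(sqrt(28 - 55) + 17))) = 1/(1/(72*(sqrt(-27) + 17))) = 1/(1/(72*(3*I*sqrt(3) + 17))) = 1/(1/(72*(17 + 3*I*sqrt(3)))) = 1/(1/(1224 + 216*I*sqrt(3))) = 1224 + 216*I*sqrt(3)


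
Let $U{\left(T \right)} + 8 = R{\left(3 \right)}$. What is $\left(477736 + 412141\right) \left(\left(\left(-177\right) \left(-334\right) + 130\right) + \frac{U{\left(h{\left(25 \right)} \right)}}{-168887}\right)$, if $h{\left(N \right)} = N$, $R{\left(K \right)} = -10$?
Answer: $\frac{8904302359969738}{168887} \approx 5.2723 \cdot 10^{10}$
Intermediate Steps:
$U{\left(T \right)} = -18$ ($U{\left(T \right)} = -8 - 10 = -18$)
$\left(477736 + 412141\right) \left(\left(\left(-177\right) \left(-334\right) + 130\right) + \frac{U{\left(h{\left(25 \right)} \right)}}{-168887}\right) = \left(477736 + 412141\right) \left(\left(\left(-177\right) \left(-334\right) + 130\right) - \frac{18}{-168887}\right) = 889877 \left(\left(59118 + 130\right) - - \frac{18}{168887}\right) = 889877 \left(59248 + \frac{18}{168887}\right) = 889877 \cdot \frac{10006216994}{168887} = \frac{8904302359969738}{168887}$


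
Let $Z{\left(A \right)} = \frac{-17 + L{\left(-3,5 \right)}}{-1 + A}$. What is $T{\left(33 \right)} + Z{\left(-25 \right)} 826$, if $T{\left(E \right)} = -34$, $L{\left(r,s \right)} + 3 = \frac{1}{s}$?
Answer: $\frac{38677}{65} \approx 595.03$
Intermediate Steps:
$L{\left(r,s \right)} = -3 + \frac{1}{s}$
$Z{\left(A \right)} = - \frac{99}{5 \left(-1 + A\right)}$ ($Z{\left(A \right)} = \frac{-17 - \left(3 - \frac{1}{5}\right)}{-1 + A} = \frac{-17 + \left(-3 + \frac{1}{5}\right)}{-1 + A} = \frac{-17 - \frac{14}{5}}{-1 + A} = - \frac{99}{5 \left(-1 + A\right)}$)
$T{\left(33 \right)} + Z{\left(-25 \right)} 826 = -34 + - \frac{99}{-5 + 5 \left(-25\right)} 826 = -34 + - \frac{99}{-5 - 125} \cdot 826 = -34 + - \frac{99}{-130} \cdot 826 = -34 + \left(-99\right) \left(- \frac{1}{130}\right) 826 = -34 + \frac{99}{130} \cdot 826 = -34 + \frac{40887}{65} = \frac{38677}{65}$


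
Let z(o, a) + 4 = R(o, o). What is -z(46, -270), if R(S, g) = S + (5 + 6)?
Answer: -53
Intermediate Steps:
R(S, g) = 11 + S (R(S, g) = S + 11 = 11 + S)
z(o, a) = 7 + o (z(o, a) = -4 + (11 + o) = 7 + o)
-z(46, -270) = -(7 + 46) = -1*53 = -53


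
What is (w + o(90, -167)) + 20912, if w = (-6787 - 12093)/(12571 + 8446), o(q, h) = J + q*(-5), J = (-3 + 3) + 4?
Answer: 430115042/21017 ≈ 20465.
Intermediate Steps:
J = 4 (J = 0 + 4 = 4)
o(q, h) = 4 - 5*q (o(q, h) = 4 + q*(-5) = 4 - 5*q)
w = -18880/21017 ≈ -0.89832
(w + o(90, -167)) + 20912 = (-18880/21017 + (4 - 5*90)) + 20912 = (-18880/21017 + (4 - 450)) + 20912 = (-18880/21017 - 446) + 20912 = -9392462/21017 + 20912 = 430115042/21017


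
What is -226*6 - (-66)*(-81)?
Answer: -6702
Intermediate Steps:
-226*6 - (-66)*(-81) = -1356 - 1*5346 = -1356 - 5346 = -6702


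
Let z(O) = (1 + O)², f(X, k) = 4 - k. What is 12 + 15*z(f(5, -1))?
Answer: 552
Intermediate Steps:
12 + 15*z(f(5, -1)) = 12 + 15*(1 + (4 - 1*(-1)))² = 12 + 15*(1 + (4 + 1))² = 12 + 15*(1 + 5)² = 12 + 15*6² = 12 + 15*36 = 12 + 540 = 552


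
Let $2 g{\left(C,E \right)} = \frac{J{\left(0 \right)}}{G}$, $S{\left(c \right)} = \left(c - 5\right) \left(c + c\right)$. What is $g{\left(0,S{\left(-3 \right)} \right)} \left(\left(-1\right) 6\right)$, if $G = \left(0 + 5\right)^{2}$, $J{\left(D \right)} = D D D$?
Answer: $0$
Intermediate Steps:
$J{\left(D \right)} = D^{3}$ ($J{\left(D \right)} = D^{2} D = D^{3}$)
$G = 25$ ($G = 5^{2} = 25$)
$S{\left(c \right)} = 2 c \left(-5 + c\right)$ ($S{\left(c \right)} = \left(-5 + c\right) 2 c = 2 c \left(-5 + c\right)$)
$g{\left(C,E \right)} = 0$ ($g{\left(C,E \right)} = \frac{0^{3} \cdot \frac{1}{25}}{2} = \frac{0 \cdot \frac{1}{25}}{2} = \frac{1}{2} \cdot 0 = 0$)
$g{\left(0,S{\left(-3 \right)} \right)} \left(\left(-1\right) 6\right) = 0 \left(\left(-1\right) 6\right) = 0 \left(-6\right) = 0$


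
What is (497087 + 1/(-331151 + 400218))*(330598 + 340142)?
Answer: 23028052153894200/69067 ≈ 3.3342e+11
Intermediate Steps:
(497087 + 1/(-331151 + 400218))*(330598 + 340142) = (497087 + 1/69067)*670740 = (34332307830/69067)*670740 = 23028052153894200/69067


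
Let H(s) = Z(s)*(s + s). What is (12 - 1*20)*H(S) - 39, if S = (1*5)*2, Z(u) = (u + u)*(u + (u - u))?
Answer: -32039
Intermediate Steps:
Z(u) = 2*u² (Z(u) = (2*u)*(u + 0) = (2*u)*u = 2*u²)
S = 10 (S = 5*2 = 10)
H(s) = 4*s³ (H(s) = (2*s²)*(s + s) = (2*s²)*(2*s) = 4*s³)
(12 - 1*20)*H(S) - 39 = (12 - 1*20)*(4*10³) - 39 = (12 - 20)*(4*1000) - 39 = -8*4000 - 39 = -32000 - 39 = -32039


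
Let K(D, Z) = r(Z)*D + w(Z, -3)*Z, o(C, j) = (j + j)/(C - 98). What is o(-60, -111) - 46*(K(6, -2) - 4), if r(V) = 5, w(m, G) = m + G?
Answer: -130713/79 ≈ -1654.6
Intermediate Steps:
o(C, j) = 2*j/(-98 + C) (o(C, j) = (2*j)/(-98 + C) = 2*j/(-98 + C))
w(m, G) = G + m
K(D, Z) = 5*D + Z*(-3 + Z) (K(D, Z) = 5*D + (-3 + Z)*Z = 5*D + Z*(-3 + Z))
o(-60, -111) - 46*(K(6, -2) - 4) = 2*(-111)/(-98 - 60) - 46*((5*6 - 2*(-3 - 2)) - 4) = 2*(-111)/(-158) - 46*((30 - 2*(-5)) - 4) = 2*(-111)*(-1/158) - 46*((30 + 10) - 4) = 111/79 - 46*(40 - 4) = 111/79 - 46*36 = 111/79 - 1*1656 = 111/79 - 1656 = -130713/79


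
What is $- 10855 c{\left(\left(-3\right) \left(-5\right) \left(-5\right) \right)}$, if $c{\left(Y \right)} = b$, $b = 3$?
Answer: $-32565$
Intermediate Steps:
$c{\left(Y \right)} = 3$
$- 10855 c{\left(\left(-3\right) \left(-5\right) \left(-5\right) \right)} = \left(-10855\right) 3 = -32565$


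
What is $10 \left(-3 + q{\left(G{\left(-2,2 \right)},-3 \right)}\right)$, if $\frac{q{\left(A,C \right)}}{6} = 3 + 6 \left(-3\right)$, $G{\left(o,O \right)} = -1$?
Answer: $-930$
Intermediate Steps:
$q{\left(A,C \right)} = -90$ ($q{\left(A,C \right)} = 6 \left(3 + 6 \left(-3\right)\right) = 6 \left(3 - 18\right) = 6 \left(-15\right) = -90$)
$10 \left(-3 + q{\left(G{\left(-2,2 \right)},-3 \right)}\right) = 10 \left(-3 - 90\right) = 10 \left(-93\right) = -930$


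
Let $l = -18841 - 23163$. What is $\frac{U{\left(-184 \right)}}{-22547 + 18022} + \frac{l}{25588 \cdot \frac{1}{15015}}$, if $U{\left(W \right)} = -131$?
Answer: $- \frac{713467292368}{28946425} \approx -24648.0$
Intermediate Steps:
$l = -42004$ ($l = -18841 - 23163 = -42004$)
$\frac{U{\left(-184 \right)}}{-22547 + 18022} + \frac{l}{25588 \cdot \frac{1}{15015}} = - \frac{131}{-22547 + 18022} - \frac{42004}{25588 \cdot \frac{1}{15015}} = - \frac{131}{-4525} - \frac{42004}{25588 \cdot \frac{1}{15015}} = \left(-131\right) \left(- \frac{1}{4525}\right) - \frac{42004}{\frac{25588}{15015}} = \frac{131}{4525} - \frac{157672515}{6397} = - \frac{713467292368}{28946425}$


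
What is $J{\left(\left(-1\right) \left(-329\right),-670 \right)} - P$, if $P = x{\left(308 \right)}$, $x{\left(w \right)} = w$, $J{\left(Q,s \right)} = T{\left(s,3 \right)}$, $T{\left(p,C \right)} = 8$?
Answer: $-300$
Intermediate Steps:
$J{\left(Q,s \right)} = 8$
$P = 308$
$J{\left(\left(-1\right) \left(-329\right),-670 \right)} - P = 8 - 308 = -300$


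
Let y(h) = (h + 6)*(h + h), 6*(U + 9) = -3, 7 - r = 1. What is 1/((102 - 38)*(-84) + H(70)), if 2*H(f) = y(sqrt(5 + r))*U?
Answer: -21922/120000565 + 228*sqrt(11)/120000565 ≈ -0.00017638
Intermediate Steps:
r = 6 (r = 7 - 1*1 = 7 - 1 = 6)
U = -19/2 (U = -9 + (1/6)*(-3) = -9 - 1/2 = -19/2 ≈ -9.5000)
y(h) = 2*h*(6 + h) (y(h) = (6 + h)*(2*h) = 2*h*(6 + h))
H(f) = -19*sqrt(11)*(6 + sqrt(11))/2 (H(f) = ((2*sqrt(5 + 6)*(6 + sqrt(5 + 6)))*(-19/2))/2 = ((2*sqrt(11)*(6 + sqrt(11)))*(-19/2))/2 = (-19*sqrt(11)*(6 + sqrt(11)))/2 = -19*sqrt(11)*(6 + sqrt(11))/2)
1/((102 - 38)*(-84) + H(70)) = 1/((102 - 38)*(-84) + (-209/2 - 57*sqrt(11))) = 1/(64*(-84) + (-209/2 - 57*sqrt(11))) = 1/(-5376 + (-209/2 - 57*sqrt(11))) = 1/(-10961/2 - 57*sqrt(11))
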